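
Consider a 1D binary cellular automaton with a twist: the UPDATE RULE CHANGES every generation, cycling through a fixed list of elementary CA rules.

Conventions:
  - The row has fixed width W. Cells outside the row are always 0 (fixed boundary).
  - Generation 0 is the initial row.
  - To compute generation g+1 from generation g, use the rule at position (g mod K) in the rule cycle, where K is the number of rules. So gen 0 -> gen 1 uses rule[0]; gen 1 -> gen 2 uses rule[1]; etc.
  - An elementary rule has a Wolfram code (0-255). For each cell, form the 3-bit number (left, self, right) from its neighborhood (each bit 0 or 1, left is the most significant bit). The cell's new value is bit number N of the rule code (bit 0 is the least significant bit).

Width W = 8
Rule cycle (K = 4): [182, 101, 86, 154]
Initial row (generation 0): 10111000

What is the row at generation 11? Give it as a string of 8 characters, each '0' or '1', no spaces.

Answer: 10111101

Derivation:
Gen 0: 10111000
Gen 1 (rule 182): 11010100
Gen 2 (rule 101): 01111101
Gen 3 (rule 86): 10000101
Gen 4 (rule 154): 01001000
Gen 5 (rule 182): 11111100
Gen 6 (rule 101): 00000101
Gen 7 (rule 86): 00001101
Gen 8 (rule 154): 00011000
Gen 9 (rule 182): 00100100
Gen 10 (rule 101): 10100101
Gen 11 (rule 86): 10111101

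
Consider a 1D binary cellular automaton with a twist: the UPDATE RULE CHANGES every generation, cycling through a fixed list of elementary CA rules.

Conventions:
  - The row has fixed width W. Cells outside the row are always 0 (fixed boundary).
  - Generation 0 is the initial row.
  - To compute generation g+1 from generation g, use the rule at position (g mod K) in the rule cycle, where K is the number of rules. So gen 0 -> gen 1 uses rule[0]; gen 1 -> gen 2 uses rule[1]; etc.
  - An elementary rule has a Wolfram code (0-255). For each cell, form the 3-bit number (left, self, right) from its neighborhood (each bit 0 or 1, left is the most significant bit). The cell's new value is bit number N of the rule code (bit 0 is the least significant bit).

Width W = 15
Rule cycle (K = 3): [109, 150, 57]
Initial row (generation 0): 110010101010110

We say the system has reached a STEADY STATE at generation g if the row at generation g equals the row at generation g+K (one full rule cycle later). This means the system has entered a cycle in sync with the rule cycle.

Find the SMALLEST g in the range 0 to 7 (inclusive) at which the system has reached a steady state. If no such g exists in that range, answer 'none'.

Gen 0: 110010101010110
Gen 1 (rule 109): 110011111111110
Gen 2 (rule 150): 001101111111101
Gen 3 (rule 57): 101011000000010
Gen 4 (rule 109): 111111011111010
Gen 5 (rule 150): 011110001110011
Gen 6 (rule 57): 010001101001010
Gen 7 (rule 109): 010101111001110
Gen 8 (rule 150): 110100110110101
Gen 9 (rule 57): 101010101101010
Gen 10 (rule 109): 111111111111110

Answer: none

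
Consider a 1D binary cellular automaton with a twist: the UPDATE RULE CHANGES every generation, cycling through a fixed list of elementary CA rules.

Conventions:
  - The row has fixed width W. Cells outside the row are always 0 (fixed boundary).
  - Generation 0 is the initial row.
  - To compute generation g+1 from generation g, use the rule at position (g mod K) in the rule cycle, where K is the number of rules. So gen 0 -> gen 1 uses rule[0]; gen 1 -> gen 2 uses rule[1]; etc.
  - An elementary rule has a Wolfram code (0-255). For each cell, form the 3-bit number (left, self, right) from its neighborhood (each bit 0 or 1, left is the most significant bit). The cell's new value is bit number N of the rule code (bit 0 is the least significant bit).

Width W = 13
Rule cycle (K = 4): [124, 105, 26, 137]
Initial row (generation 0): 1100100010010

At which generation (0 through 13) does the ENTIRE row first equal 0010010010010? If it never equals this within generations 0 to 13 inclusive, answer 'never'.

Answer: never

Derivation:
Gen 0: 1100100010010
Gen 1 (rule 124): 1110110011011
Gen 2 (rule 105): 1011110011111
Gen 3 (rule 26): 0010001110000
Gen 4 (rule 137): 1000101100111
Gen 5 (rule 124): 1100111110101
Gen 6 (rule 105): 1100100011010
Gen 7 (rule 26): 1011010110001
Gen 8 (rule 137): 0010000100100
Gen 9 (rule 124): 0011000110110
Gen 10 (rule 105): 1011010111110
Gen 11 (rule 26): 0010000100001
Gen 12 (rule 137): 1000110001100
Gen 13 (rule 124): 1100111001110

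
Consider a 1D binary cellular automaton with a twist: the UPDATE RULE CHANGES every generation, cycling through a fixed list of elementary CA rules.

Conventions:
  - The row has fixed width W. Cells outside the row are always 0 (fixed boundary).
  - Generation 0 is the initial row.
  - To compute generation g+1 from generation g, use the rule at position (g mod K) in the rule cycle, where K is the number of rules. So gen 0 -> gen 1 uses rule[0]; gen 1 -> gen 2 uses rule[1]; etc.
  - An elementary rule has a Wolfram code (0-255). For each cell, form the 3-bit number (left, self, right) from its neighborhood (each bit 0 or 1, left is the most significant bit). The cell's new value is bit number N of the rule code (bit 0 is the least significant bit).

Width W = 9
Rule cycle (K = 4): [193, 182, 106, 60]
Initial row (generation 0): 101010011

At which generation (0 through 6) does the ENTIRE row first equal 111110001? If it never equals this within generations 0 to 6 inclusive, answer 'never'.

Answer: 5

Derivation:
Gen 0: 101010011
Gen 1 (rule 193): 000000001
Gen 2 (rule 182): 000000011
Gen 3 (rule 106): 000000111
Gen 4 (rule 60): 000000100
Gen 5 (rule 193): 111110001
Gen 6 (rule 182): 011101011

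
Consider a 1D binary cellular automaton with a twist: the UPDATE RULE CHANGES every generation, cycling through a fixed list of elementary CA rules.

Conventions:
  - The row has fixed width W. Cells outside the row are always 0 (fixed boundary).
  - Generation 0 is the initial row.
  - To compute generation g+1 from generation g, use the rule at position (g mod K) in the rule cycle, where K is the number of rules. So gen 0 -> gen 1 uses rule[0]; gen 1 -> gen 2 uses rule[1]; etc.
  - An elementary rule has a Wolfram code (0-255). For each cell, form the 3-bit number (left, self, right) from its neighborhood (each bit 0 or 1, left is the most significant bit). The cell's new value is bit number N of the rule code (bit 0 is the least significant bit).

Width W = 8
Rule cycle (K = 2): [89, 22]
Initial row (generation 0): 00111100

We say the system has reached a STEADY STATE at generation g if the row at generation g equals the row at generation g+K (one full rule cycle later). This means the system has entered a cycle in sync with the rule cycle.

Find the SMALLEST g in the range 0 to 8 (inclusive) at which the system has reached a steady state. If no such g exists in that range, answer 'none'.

Answer: 5

Derivation:
Gen 0: 00111100
Gen 1 (rule 89): 10100111
Gen 2 (rule 22): 10111000
Gen 3 (rule 89): 00101111
Gen 4 (rule 22): 01100000
Gen 5 (rule 89): 01111111
Gen 6 (rule 22): 10000000
Gen 7 (rule 89): 01111111
Gen 8 (rule 22): 10000000
Gen 9 (rule 89): 01111111
Gen 10 (rule 22): 10000000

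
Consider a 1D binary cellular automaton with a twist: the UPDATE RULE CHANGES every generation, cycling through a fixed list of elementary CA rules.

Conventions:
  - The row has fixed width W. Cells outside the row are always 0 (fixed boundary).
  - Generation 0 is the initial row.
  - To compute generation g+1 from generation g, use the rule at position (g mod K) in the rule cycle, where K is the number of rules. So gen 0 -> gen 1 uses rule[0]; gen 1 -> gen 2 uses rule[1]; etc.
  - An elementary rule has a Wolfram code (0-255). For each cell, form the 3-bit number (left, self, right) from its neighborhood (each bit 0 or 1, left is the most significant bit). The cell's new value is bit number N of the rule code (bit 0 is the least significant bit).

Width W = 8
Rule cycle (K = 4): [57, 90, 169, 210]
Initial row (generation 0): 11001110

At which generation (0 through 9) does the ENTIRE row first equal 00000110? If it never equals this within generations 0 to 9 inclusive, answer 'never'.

Answer: 2

Derivation:
Gen 0: 11001110
Gen 1 (rule 57): 10101001
Gen 2 (rule 90): 00000110
Gen 3 (rule 169): 11110100
Gen 4 (rule 210): 01110010
Gen 5 (rule 57): 01001001
Gen 6 (rule 90): 10110110
Gen 7 (rule 169): 01101100
Gen 8 (rule 210): 10100110
Gen 9 (rule 57): 01010101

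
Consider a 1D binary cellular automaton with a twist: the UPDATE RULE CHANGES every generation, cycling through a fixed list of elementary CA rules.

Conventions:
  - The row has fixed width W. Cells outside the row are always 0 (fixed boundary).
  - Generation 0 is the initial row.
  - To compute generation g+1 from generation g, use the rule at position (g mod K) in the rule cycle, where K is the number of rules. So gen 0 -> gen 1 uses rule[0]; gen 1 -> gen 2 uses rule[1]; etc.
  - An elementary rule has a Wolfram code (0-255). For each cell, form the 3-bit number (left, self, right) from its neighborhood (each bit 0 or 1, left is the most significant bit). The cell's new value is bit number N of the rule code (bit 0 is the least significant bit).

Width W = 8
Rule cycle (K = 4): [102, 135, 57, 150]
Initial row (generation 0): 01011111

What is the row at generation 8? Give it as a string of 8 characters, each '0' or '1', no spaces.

Gen 0: 01011111
Gen 1 (rule 102): 11100001
Gen 2 (rule 135): 01001111
Gen 3 (rule 57): 00101000
Gen 4 (rule 150): 01101100
Gen 5 (rule 102): 10110100
Gen 6 (rule 135): 10000101
Gen 7 (rule 57): 01110010
Gen 8 (rule 150): 10101111

Answer: 10101111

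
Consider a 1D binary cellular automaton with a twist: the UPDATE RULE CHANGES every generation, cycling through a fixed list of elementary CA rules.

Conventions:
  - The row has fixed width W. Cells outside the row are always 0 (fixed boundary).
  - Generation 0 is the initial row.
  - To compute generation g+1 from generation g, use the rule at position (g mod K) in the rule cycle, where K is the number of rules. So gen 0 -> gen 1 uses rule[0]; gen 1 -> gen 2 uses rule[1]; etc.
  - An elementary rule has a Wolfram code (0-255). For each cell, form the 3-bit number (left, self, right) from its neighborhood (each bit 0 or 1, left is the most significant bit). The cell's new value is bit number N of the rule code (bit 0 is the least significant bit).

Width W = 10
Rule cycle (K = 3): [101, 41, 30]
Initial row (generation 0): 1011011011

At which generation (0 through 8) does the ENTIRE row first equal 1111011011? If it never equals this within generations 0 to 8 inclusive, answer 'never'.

Answer: never

Derivation:
Gen 0: 1011011011
Gen 1 (rule 101): 1101101101
Gen 2 (rule 41): 1011011010
Gen 3 (rule 30): 1010010011
Gen 4 (rule 101): 1110010001
Gen 5 (rule 41): 1000000100
Gen 6 (rule 30): 1100001110
Gen 7 (rule 101): 0101100010
Gen 8 (rule 41): 0011001000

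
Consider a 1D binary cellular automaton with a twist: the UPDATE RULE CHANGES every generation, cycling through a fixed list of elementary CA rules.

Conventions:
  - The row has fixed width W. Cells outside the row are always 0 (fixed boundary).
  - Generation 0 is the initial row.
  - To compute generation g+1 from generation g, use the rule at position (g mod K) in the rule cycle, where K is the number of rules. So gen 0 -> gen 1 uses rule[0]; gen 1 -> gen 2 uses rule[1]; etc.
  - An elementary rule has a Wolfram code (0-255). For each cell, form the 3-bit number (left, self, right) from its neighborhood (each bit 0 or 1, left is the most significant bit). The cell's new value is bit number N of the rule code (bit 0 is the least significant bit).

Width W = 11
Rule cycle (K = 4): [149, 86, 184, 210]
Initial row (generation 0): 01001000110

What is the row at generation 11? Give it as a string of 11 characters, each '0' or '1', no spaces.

Gen 0: 01001000110
Gen 1 (rule 149): 01101110001
Gen 2 (rule 86): 10100011011
Gen 3 (rule 184): 01010010110
Gen 4 (rule 210): 10001100011
Gen 5 (rule 149): 11100011000
Gen 6 (rule 86): 00110101100
Gen 7 (rule 184): 00101011010
Gen 8 (rule 210): 01000001001
Gen 9 (rule 149): 01111101101
Gen 10 (rule 86): 10000100101
Gen 11 (rule 184): 01000010010

Answer: 01000010010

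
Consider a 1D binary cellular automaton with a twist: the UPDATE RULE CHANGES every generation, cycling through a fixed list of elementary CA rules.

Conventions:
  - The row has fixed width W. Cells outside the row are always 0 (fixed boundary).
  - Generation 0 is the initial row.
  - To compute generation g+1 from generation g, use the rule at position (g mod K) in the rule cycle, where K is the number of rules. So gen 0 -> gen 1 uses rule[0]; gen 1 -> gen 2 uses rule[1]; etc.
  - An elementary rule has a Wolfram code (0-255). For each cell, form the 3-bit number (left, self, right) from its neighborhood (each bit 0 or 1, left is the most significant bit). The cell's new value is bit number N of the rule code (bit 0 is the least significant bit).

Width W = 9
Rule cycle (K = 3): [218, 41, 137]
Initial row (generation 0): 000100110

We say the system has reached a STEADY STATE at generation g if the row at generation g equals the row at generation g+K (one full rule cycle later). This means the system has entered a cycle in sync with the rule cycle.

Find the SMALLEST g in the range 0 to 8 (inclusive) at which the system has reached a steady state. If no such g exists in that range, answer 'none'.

Gen 0: 000100110
Gen 1 (rule 218): 001011111
Gen 2 (rule 41): 100110000
Gen 3 (rule 137): 000100111
Gen 4 (rule 218): 001011111
Gen 5 (rule 41): 100110000
Gen 6 (rule 137): 000100111
Gen 7 (rule 218): 001011111
Gen 8 (rule 41): 100110000
Gen 9 (rule 137): 000100111
Gen 10 (rule 218): 001011111
Gen 11 (rule 41): 100110000

Answer: 1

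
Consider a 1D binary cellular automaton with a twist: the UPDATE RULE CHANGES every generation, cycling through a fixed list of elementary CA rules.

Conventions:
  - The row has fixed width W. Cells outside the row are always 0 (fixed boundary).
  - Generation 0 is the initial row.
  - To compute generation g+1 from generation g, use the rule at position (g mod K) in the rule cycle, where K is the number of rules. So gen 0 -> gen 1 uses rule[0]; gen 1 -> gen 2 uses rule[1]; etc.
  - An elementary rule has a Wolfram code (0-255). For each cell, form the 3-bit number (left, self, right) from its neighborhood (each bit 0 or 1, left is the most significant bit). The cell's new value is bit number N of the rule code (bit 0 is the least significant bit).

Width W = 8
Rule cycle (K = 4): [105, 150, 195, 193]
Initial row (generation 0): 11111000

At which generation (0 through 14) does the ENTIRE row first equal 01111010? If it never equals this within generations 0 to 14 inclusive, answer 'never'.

Gen 0: 11111000
Gen 1 (rule 105): 10001011
Gen 2 (rule 150): 11011000
Gen 3 (rule 195): 01001011
Gen 4 (rule 193): 00000001
Gen 5 (rule 105): 11111100
Gen 6 (rule 150): 01111010
Gen 7 (rule 195): 10111000
Gen 8 (rule 193): 00011011
Gen 9 (rule 105): 11011111
Gen 10 (rule 150): 00001110
Gen 11 (rule 195): 11110110
Gen 12 (rule 193): 01110010
Gen 13 (rule 105): 01010000
Gen 14 (rule 150): 11011000

Answer: 6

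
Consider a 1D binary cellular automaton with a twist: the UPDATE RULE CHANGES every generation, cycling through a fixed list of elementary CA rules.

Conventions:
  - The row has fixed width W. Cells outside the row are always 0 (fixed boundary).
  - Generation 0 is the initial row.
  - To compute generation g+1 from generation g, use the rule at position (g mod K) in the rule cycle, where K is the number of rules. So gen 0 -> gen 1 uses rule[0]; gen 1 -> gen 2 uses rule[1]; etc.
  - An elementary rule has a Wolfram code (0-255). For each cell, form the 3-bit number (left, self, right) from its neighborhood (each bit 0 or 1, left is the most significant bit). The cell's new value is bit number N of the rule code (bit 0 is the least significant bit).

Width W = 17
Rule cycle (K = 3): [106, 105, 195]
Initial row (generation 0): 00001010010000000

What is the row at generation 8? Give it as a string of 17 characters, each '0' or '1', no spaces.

Answer: 10100110011100100

Derivation:
Gen 0: 00001010010000000
Gen 1 (rule 106): 00010100100000000
Gen 2 (rule 105): 11001000001111111
Gen 3 (rule 195): 01010011110111111
Gen 4 (rule 106): 10100110011100001
Gen 5 (rule 105): 01000110010101100
Gen 6 (rule 195): 10011010100000101
Gen 7 (rule 106): 00111101000001010
Gen 8 (rule 105): 10100110011100100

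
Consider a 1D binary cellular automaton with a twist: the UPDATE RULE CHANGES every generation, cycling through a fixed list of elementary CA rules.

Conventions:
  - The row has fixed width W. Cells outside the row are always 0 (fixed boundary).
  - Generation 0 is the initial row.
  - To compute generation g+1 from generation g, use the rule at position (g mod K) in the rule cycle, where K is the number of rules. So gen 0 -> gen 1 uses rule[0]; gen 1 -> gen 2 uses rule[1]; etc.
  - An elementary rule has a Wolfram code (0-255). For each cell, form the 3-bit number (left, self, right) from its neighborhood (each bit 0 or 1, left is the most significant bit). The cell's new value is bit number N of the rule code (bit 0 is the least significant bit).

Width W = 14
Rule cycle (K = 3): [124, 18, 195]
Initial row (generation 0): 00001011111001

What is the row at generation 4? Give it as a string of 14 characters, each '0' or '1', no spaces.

Answer: 10110111000101

Derivation:
Gen 0: 00001011111001
Gen 1 (rule 124): 00001110001101
Gen 2 (rule 18): 00010001010000
Gen 3 (rule 195): 11100110000111
Gen 4 (rule 124): 10110111000101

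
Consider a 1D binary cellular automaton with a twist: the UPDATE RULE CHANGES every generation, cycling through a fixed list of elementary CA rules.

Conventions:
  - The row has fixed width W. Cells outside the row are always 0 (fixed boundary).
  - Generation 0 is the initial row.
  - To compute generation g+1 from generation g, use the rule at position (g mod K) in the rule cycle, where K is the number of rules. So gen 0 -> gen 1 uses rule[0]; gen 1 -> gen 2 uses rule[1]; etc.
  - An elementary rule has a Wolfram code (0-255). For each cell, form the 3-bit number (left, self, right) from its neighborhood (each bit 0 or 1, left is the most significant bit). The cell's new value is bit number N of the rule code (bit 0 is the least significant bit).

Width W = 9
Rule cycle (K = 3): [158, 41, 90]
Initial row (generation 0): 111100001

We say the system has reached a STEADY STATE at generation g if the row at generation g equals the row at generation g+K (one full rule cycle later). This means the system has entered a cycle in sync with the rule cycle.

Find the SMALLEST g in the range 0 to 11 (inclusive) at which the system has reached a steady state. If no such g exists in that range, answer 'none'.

Gen 0: 111100001
Gen 1 (rule 158): 111010011
Gen 2 (rule 41): 100100010
Gen 3 (rule 90): 011010101
Gen 4 (rule 158): 110010101
Gen 5 (rule 41): 100001010
Gen 6 (rule 90): 010010001
Gen 7 (rule 158): 111111011
Gen 8 (rule 41): 100000110
Gen 9 (rule 90): 010001111
Gen 10 (rule 158): 111011110
Gen 11 (rule 41): 100110000
Gen 12 (rule 90): 011111000
Gen 13 (rule 158): 111110100
Gen 14 (rule 41): 100001001

Answer: none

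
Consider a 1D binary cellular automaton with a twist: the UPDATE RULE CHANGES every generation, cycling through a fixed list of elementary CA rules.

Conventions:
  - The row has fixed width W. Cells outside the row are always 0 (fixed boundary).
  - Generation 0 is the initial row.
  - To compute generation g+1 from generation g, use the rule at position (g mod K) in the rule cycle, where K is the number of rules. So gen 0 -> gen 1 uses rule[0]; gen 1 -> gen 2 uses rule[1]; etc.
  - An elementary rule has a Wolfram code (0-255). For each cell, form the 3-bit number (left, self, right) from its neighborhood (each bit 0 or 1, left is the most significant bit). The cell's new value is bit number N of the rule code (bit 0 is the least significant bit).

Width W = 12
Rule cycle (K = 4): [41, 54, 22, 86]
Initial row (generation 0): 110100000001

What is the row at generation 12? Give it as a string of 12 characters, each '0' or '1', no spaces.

Answer: 000100110111

Derivation:
Gen 0: 110100000001
Gen 1 (rule 41): 101001111100
Gen 2 (rule 54): 111110000010
Gen 3 (rule 22): 000001000111
Gen 4 (rule 86): 000011101001
Gen 5 (rule 41): 111010010000
Gen 6 (rule 54): 000111111000
Gen 7 (rule 22): 001000000100
Gen 8 (rule 86): 011100001110
Gen 9 (rule 41): 010001101000
Gen 10 (rule 54): 111010011100
Gen 11 (rule 22): 000011100010
Gen 12 (rule 86): 000100110111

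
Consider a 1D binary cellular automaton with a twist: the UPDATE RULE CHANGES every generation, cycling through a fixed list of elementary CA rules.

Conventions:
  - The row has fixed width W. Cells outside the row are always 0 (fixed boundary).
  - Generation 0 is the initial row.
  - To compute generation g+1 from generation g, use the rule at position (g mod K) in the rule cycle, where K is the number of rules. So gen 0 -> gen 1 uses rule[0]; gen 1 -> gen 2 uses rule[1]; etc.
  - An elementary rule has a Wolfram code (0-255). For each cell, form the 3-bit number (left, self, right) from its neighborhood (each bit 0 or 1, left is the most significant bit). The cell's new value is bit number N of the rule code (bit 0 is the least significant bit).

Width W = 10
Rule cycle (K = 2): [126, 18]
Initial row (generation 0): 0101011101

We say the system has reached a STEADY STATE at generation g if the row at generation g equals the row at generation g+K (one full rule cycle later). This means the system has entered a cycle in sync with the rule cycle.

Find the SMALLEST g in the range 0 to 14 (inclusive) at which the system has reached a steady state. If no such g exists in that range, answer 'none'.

Answer: 2

Derivation:
Gen 0: 0101011101
Gen 1 (rule 126): 1111110111
Gen 2 (rule 18): 0000000000
Gen 3 (rule 126): 0000000000
Gen 4 (rule 18): 0000000000
Gen 5 (rule 126): 0000000000
Gen 6 (rule 18): 0000000000
Gen 7 (rule 126): 0000000000
Gen 8 (rule 18): 0000000000
Gen 9 (rule 126): 0000000000
Gen 10 (rule 18): 0000000000
Gen 11 (rule 126): 0000000000
Gen 12 (rule 18): 0000000000
Gen 13 (rule 126): 0000000000
Gen 14 (rule 18): 0000000000
Gen 15 (rule 126): 0000000000
Gen 16 (rule 18): 0000000000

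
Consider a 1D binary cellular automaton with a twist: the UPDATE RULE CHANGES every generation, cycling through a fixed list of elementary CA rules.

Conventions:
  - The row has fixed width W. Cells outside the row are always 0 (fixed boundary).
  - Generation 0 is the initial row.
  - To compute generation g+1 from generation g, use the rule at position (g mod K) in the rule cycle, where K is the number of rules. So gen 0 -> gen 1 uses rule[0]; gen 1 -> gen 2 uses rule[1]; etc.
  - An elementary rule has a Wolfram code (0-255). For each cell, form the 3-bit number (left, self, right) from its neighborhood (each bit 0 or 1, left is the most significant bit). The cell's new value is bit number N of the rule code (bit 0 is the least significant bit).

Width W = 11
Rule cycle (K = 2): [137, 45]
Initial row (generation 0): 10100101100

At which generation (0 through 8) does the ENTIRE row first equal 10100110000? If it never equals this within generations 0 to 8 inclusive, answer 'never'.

Answer: 6

Derivation:
Gen 0: 10100101100
Gen 1 (rule 137): 00000001001
Gen 2 (rule 45): 11111101001
Gen 3 (rule 137): 11111000000
Gen 4 (rule 45): 10000011111
Gen 5 (rule 137): 00111011110
Gen 6 (rule 45): 10100110000
Gen 7 (rule 137): 00000100111
Gen 8 (rule 45): 11110100100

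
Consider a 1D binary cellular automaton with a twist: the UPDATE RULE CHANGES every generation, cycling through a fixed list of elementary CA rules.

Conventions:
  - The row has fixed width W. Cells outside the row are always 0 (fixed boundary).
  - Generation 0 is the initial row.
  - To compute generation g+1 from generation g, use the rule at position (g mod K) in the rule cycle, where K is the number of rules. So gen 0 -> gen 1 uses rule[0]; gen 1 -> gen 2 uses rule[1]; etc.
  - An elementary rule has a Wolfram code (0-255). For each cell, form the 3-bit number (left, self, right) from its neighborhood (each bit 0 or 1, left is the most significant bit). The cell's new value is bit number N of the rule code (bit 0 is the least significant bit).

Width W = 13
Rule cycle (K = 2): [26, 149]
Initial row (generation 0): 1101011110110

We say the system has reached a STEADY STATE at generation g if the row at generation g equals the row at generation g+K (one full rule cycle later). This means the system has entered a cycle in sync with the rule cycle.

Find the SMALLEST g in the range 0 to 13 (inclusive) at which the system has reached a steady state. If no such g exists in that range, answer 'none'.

Gen 0: 1101011110110
Gen 1 (rule 26): 1000010000101
Gen 2 (rule 149): 1111011110101
Gen 3 (rule 26): 1000010000000
Gen 4 (rule 149): 1111011111111
Gen 5 (rule 26): 1000010000000
Gen 6 (rule 149): 1111011111111
Gen 7 (rule 26): 1000010000000
Gen 8 (rule 149): 1111011111111
Gen 9 (rule 26): 1000010000000
Gen 10 (rule 149): 1111011111111
Gen 11 (rule 26): 1000010000000
Gen 12 (rule 149): 1111011111111
Gen 13 (rule 26): 1000010000000
Gen 14 (rule 149): 1111011111111
Gen 15 (rule 26): 1000010000000

Answer: 3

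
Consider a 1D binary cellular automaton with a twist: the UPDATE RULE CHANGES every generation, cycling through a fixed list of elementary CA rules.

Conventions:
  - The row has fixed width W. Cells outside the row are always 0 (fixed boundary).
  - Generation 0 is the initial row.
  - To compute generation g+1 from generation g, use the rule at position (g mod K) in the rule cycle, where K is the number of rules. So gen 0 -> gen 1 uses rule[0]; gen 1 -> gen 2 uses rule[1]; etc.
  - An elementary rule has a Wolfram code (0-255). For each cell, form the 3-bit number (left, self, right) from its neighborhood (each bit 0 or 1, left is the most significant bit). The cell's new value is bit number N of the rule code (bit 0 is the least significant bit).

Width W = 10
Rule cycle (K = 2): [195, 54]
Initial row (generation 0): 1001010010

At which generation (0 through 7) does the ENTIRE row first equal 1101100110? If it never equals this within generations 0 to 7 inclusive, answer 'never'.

Answer: never

Derivation:
Gen 0: 1001010010
Gen 1 (rule 195): 0010000100
Gen 2 (rule 54): 0111001110
Gen 3 (rule 195): 1011010110
Gen 4 (rule 54): 1100111001
Gen 5 (rule 195): 0101011010
Gen 6 (rule 54): 1111100111
Gen 7 (rule 195): 0111101011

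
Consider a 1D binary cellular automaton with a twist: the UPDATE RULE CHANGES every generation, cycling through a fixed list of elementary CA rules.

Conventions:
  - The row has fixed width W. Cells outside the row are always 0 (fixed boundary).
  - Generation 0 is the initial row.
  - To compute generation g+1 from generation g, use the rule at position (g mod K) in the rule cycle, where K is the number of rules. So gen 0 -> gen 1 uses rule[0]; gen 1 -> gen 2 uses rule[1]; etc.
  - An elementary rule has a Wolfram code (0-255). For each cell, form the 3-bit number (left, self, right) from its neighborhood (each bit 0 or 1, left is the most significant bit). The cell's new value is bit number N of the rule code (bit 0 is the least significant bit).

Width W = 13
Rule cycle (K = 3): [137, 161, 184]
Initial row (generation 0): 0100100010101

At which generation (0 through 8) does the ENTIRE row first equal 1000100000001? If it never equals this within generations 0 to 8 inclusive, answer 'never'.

Answer: 7

Derivation:
Gen 0: 0100100010101
Gen 1 (rule 137): 0000001000000
Gen 2 (rule 161): 1111100011111
Gen 3 (rule 184): 1111010011110
Gen 4 (rule 137): 1110000011100
Gen 5 (rule 161): 0100111001001
Gen 6 (rule 184): 0010110100100
Gen 7 (rule 137): 1000100000001
Gen 8 (rule 161): 0010001111100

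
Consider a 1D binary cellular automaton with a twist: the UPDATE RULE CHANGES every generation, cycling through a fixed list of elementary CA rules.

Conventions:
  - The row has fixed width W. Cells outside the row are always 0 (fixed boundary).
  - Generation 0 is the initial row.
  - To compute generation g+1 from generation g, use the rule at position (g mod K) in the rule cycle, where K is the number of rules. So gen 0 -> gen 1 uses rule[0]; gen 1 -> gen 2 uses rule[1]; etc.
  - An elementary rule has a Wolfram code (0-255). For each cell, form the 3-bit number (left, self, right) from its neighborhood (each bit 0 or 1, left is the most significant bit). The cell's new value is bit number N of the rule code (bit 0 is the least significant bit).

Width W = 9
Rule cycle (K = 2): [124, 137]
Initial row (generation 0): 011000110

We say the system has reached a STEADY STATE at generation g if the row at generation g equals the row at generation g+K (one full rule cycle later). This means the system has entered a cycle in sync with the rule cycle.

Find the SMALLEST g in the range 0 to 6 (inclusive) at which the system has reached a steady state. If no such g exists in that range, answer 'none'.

Answer: 0

Derivation:
Gen 0: 011000110
Gen 1 (rule 124): 011100111
Gen 2 (rule 137): 011000110
Gen 3 (rule 124): 011100111
Gen 4 (rule 137): 011000110
Gen 5 (rule 124): 011100111
Gen 6 (rule 137): 011000110
Gen 7 (rule 124): 011100111
Gen 8 (rule 137): 011000110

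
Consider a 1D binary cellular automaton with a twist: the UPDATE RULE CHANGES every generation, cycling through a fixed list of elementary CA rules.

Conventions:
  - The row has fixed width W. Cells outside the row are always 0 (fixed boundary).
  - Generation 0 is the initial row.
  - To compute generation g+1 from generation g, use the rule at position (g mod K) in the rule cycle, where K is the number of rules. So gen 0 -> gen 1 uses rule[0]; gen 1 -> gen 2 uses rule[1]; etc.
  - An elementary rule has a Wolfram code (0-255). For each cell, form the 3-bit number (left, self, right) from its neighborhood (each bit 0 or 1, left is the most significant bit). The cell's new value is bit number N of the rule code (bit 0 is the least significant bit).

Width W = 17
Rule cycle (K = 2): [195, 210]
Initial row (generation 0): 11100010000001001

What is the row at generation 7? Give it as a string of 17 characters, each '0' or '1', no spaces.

Answer: 10111000101100111

Derivation:
Gen 0: 11100010000001001
Gen 1 (rule 195): 01101100111110010
Gen 2 (rule 210): 10100111011111101
Gen 3 (rule 195): 00001011001111100
Gen 4 (rule 210): 00010001110111110
Gen 5 (rule 195): 11100110110011110
Gen 6 (rule 210): 01111010011101111
Gen 7 (rule 195): 10111000101100111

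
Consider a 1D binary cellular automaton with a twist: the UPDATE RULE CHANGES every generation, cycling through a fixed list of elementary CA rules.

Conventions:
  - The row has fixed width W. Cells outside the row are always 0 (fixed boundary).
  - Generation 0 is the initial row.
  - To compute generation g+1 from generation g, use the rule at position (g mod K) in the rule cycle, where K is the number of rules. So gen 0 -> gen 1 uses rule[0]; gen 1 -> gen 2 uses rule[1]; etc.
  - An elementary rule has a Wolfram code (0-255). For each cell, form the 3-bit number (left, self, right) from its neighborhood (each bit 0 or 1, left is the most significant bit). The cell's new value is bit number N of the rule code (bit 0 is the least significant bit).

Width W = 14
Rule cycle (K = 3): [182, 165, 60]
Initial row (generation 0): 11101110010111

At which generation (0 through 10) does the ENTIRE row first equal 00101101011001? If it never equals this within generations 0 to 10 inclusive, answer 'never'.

Answer: never

Derivation:
Gen 0: 11101110010111
Gen 1 (rule 182): 01010101111010
Gen 2 (rule 165): 01111110110110
Gen 3 (rule 60): 01000001101101
Gen 4 (rule 182): 11100010010011
Gen 5 (rule 165): 01001010010000
Gen 6 (rule 60): 01101111011000
Gen 7 (rule 182): 10010110100100
Gen 8 (rule 165): 10011001100101
Gen 9 (rule 60): 11010101010111
Gen 10 (rule 182): 00111111111010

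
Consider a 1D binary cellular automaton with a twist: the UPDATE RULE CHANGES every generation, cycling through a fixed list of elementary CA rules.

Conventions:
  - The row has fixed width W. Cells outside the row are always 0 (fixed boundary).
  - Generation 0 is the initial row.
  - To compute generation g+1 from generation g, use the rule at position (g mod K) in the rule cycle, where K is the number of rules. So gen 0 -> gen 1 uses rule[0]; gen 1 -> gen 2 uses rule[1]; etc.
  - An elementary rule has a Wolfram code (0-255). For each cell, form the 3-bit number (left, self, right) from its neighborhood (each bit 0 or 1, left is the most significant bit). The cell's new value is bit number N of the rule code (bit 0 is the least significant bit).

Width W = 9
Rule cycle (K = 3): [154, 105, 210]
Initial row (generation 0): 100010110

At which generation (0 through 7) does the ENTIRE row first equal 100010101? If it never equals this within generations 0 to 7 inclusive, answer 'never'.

Gen 0: 100010110
Gen 1 (rule 154): 010100101
Gen 2 (rule 105): 001000010
Gen 3 (rule 210): 010100101
Gen 4 (rule 154): 100011000
Gen 5 (rule 105): 001011011
Gen 6 (rule 210): 010001001
Gen 7 (rule 154): 101010110

Answer: never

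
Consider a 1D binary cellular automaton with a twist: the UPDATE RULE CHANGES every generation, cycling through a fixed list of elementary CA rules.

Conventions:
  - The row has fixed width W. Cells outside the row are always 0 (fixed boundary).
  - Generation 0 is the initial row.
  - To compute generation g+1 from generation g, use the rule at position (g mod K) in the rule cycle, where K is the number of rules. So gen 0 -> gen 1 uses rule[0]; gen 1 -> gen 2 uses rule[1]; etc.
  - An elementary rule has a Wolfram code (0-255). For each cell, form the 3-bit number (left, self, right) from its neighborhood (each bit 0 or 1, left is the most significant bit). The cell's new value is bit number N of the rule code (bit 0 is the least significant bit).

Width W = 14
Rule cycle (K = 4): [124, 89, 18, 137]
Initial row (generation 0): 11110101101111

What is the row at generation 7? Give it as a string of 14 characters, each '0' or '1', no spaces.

Gen 0: 11110101101111
Gen 1 (rule 124): 10011111111001
Gen 2 (rule 89): 01010000001100
Gen 3 (rule 18): 10001000010010
Gen 4 (rule 137): 00100011000000
Gen 5 (rule 124): 00110011100000
Gen 6 (rule 89): 10111010111111
Gen 7 (rule 18): 00000000000000

Answer: 00000000000000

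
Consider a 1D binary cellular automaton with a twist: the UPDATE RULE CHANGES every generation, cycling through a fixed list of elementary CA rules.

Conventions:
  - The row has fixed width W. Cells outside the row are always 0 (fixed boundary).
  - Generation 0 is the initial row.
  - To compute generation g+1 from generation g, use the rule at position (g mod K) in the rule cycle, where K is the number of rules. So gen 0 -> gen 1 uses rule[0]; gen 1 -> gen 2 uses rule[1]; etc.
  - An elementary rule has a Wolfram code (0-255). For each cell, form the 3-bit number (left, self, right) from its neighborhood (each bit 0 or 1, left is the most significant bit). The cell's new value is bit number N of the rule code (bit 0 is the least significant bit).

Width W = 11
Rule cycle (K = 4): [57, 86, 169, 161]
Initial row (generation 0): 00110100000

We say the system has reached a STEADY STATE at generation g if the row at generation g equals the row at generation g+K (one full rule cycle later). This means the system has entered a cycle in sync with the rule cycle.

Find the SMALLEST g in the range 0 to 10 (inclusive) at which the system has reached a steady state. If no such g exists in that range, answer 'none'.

Answer: none

Derivation:
Gen 0: 00110100000
Gen 1 (rule 57): 10101011111
Gen 2 (rule 86): 10101000001
Gen 3 (rule 169): 01010011100
Gen 4 (rule 161): 00100001001
Gen 5 (rule 57): 10011100100
Gen 6 (rule 86): 11100111110
Gen 7 (rule 169): 11000111100
Gen 8 (rule 161): 00010011001
Gen 9 (rule 57): 11001010100
Gen 10 (rule 86): 01111010110
Gen 11 (rule 169): 01110101100
Gen 12 (rule 161): 00101010001
Gen 13 (rule 57): 10010101100
Gen 14 (rule 86): 11110100110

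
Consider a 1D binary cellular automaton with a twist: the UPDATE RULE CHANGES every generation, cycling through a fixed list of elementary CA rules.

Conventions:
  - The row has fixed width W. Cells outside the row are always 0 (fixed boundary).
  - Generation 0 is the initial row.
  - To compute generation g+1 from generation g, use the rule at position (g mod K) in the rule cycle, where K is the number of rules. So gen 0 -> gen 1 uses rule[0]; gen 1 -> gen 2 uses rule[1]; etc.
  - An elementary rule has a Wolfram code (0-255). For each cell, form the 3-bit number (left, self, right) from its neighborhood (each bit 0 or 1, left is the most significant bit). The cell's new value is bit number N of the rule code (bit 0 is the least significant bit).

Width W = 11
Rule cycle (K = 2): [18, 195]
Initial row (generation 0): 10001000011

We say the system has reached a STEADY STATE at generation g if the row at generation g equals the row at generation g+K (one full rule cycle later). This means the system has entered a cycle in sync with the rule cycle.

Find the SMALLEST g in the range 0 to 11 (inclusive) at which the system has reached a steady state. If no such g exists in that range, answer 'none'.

Answer: 11

Derivation:
Gen 0: 10001000011
Gen 1 (rule 18): 01010100100
Gen 2 (rule 195): 10000001001
Gen 3 (rule 18): 01000010110
Gen 4 (rule 195): 10011100010
Gen 5 (rule 18): 01100010101
Gen 6 (rule 195): 10101100000
Gen 7 (rule 18): 00000010000
Gen 8 (rule 195): 11111100111
Gen 9 (rule 18): 00000011000
Gen 10 (rule 195): 11111101011
Gen 11 (rule 18): 00000000000
Gen 12 (rule 195): 11111111111
Gen 13 (rule 18): 00000000000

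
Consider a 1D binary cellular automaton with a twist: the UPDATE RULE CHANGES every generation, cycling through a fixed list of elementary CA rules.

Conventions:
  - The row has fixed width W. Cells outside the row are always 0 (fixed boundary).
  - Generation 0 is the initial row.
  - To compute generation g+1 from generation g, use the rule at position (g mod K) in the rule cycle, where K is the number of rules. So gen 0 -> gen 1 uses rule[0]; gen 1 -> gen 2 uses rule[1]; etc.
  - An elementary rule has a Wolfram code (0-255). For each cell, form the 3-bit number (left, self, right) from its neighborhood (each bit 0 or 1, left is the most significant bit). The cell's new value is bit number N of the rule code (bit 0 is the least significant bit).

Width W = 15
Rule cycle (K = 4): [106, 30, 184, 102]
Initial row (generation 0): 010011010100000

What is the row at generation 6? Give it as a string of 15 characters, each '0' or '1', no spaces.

Answer: 110010101111000

Derivation:
Gen 0: 010011010100000
Gen 1 (rule 106): 100111101000000
Gen 2 (rule 30): 111100001100000
Gen 3 (rule 184): 111010001010000
Gen 4 (rule 102): 001110011110000
Gen 5 (rule 106): 011010110010000
Gen 6 (rule 30): 110010101111000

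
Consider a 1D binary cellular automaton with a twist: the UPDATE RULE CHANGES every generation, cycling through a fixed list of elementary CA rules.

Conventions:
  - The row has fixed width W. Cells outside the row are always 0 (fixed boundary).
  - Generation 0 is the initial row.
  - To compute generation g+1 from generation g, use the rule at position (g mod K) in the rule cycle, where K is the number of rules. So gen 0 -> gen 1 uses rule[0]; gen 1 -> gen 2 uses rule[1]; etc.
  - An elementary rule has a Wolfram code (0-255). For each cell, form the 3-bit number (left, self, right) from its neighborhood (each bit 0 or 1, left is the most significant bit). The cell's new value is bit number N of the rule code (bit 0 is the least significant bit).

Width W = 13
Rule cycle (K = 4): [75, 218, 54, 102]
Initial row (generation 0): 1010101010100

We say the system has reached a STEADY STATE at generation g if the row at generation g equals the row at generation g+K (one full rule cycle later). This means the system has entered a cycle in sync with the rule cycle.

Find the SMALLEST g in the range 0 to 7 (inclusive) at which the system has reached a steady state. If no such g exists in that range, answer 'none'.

Gen 0: 1010101010100
Gen 1 (rule 75): 0000000000001
Gen 2 (rule 218): 0000000000010
Gen 3 (rule 54): 0000000000111
Gen 4 (rule 102): 0000000001001
Gen 5 (rule 75): 1111111110010
Gen 6 (rule 218): 1111111111101
Gen 7 (rule 54): 0000000000011
Gen 8 (rule 102): 0000000000101
Gen 9 (rule 75): 1111111111000
Gen 10 (rule 218): 1111111111100
Gen 11 (rule 54): 0000000000010

Answer: none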